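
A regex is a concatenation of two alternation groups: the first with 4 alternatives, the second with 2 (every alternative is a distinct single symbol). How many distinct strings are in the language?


First group: 4 alternatives
Second group: 2 alternatives
Concatenation: each choice from group 1 pairs with each from group 2
Total = 4 x 2 = 8

8


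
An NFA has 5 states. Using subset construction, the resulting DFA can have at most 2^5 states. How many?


NFA has 5 states
Subset construction: each DFA state = subset of NFA states
Maximum subsets = 2^5
2^5 = 32

32


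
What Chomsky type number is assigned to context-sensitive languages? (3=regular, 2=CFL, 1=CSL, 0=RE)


Chomsky hierarchy levels:
  Type 3: Regular (DFA/NFA/regex)
  Type 2: Context-free (PDA)
  Type 1: Context-sensitive
  Type 0: Recursively enumerable (TM)
'context-sensitive' corresponds to Type 1

1


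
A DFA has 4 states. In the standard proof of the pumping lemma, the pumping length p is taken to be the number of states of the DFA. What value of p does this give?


Pumping lemma for regular languages (standard proof):
Take p = |Q|, the number of DFA states.
Any string of length >= |Q| passes through |Q|+1 states while reading its first |Q| symbols,
so by pigeonhole some state repeats, giving the loop that can be pumped.
Here |Q| = 4
Therefore the proof uses p = 4

4


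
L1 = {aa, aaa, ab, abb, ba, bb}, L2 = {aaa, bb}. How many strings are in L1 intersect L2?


L1 = {aa, aaa, ab, abb, ba, bb}
L2 = {aaa, bb}
Checking each string in L1 against L2:
  'aa': in L2? No
  'aaa': in L2? Yes
  'ab': in L2? No
  'abb': in L2? No
  'ba': in L2? No
  'bb': in L2? Yes
Intersection = {aaa, bb}
|L1 ∩ L2| = 2

2


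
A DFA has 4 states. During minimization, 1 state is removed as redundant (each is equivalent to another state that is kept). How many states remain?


Original DFA: 4 states
Redundant states removed: 1
Minimized states = original - removed
= 4 - 1
= 3

3


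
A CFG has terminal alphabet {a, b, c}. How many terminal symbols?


Terminal symbols: a, b, c
Counting each: a (#1), b (#2), c (#3)
Total = 3

3


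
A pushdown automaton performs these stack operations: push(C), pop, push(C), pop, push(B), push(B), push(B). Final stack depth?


Tracing stack operations:
  push(C) -> stack = [C], depth=1
  pop -> removed C, stack = [], depth=0
  push(C) -> stack = [C], depth=1
  pop -> removed C, stack = [], depth=0
  push(B) -> stack = [B], depth=1
  push(B) -> stack = [B,B], depth=2
  push(B) -> stack = [B,B,B], depth=3
Final depth = 3

3


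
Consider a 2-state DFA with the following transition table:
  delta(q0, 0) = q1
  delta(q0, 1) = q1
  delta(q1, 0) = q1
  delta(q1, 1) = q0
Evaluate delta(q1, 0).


Looking up transition function:
delta(q1, 0) in the table
Row: q1, Column: 0
Result: q1

q1


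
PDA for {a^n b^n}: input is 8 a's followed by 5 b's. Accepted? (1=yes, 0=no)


Language requires equal numbers of a's and b's
PDA pushes for each 'a', pops for each 'b'
Number of a's = 8
Number of b's = 5
8 != 5 -> Reject

0


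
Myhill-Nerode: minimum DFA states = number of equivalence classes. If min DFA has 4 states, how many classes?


Myhill-Nerode theorem:
Number of equivalence classes = number of states in minimal DFA
Minimal DFA states = 4
Therefore equivalence classes = 4

4


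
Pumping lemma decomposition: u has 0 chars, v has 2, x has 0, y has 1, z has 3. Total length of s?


|s| = |u| + |v| + |x| + |y| + |z|
= 0 + 2 + 0 + 1 + 3
= 2 + 0 + 4
= 2 + 4
= 6

6


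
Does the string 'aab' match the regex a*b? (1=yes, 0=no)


Pattern: a*b
String: 'aab'
Pattern requires: zero or more 'a's followed by exactly one 'b'
Found 2 leading 'a's
Remaining: 'b'
Remaining is exactly 'b' -> match
Result: 1

1


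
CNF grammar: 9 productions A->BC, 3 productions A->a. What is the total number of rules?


CNF allows two rule forms:
  A -> BC (binary): 9 rules
  A -> a (terminal): 3 rules
Total = 9 + 3 = 12

12


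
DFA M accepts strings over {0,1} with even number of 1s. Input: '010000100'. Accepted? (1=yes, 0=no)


DFA has 2 states: q_even (start, accept=yes) and q_odd
Processing string '010000100' character by character:
  Position 0: read '0', 1-count=0 -> q_even (no change)
  Position 1: read '1', 1-count=1 -> q_odd
  Position 2: read '0', 1-count=1 -> q_odd (no change)
  Position 3: read '0', 1-count=1 -> q_odd (no change)
  Position 4: read '0', 1-count=1 -> q_odd (no change)
  Position 5: read '0', 1-count=1 -> q_odd (no change)
  Position 6: read '1', 1-count=2 -> q_even
  Position 7: read '0', 1-count=2 -> q_even (no change)
  Position 8: read '0', 1-count=2 -> q_even (no change)
Final state: q_even, total 1s = 2 (even); the DFA requires an even count -> accept

1


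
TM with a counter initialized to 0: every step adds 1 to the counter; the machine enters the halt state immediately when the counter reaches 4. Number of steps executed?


Counter starts at 0. Counting sequence:
  Step 1: counter = 1
  Step 2: counter = 2
  Step 3: counter = 3
  Step 4: counter = 4
Counter reached 4 -> halt
Total steps = 4

4


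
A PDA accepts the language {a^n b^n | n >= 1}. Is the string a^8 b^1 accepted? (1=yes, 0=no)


Language requires equal numbers of a's and b's
PDA pushes for each 'a', pops for each 'b'
Number of a's = 8
Number of b's = 1
8 != 1 -> Reject

0


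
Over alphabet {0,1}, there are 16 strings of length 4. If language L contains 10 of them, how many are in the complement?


Alphabet: {0,1}
String length: 4
Total strings of length 4 = 2^4 = 16
Strings in L = 10
Complement = total - |L|
= 16 - 10
= 6

6


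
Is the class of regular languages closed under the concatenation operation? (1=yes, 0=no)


Regular languages are closed under:
- Union (DFA product construction)
- Intersection (DFA product construction)
- Complement (swap accept/reject states)
- Concatenation (NFA construction)
- Kleene star (NFA construction)
concatenation is in this list
Therefore: closed

1


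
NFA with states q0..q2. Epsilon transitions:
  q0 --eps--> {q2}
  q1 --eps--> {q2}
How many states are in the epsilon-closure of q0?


Starting from q0
Initialize closure = {q0}
Follow epsilon from q0 -> add q2
Final closure: {q0, q2}
Size = 2

2


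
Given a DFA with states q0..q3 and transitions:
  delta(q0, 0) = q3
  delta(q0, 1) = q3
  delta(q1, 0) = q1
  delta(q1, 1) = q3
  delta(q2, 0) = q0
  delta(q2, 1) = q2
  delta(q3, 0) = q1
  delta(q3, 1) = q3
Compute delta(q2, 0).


Looking up transition function:
delta(q2, 0) in the table
Row: q2, Column: 0
Result: q0

q0


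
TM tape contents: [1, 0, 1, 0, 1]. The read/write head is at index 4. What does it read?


Tape: [1, 0, 1, 0, 1]
Positions: 0 1 2 3 4
Values:    1 0 1 0 1
Head at position 4
tape[4] = 1

1


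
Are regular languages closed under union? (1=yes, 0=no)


Regular languages are closed under all standard operations:
- Union: Yes (product construction)
- Intersection: Yes (product construction)
- Complement: Yes (swap accept/reject)
- Concatenation: Yes (NFA construction)
Operation: union -> Closed

1


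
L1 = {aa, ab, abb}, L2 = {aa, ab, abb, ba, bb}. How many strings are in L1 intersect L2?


L1 = {aa, ab, abb}
L2 = {aa, ab, abb, ba, bb}
Checking each string in L1 against L2:
  'aa': in L2? Yes
  'ab': in L2? Yes
  'abb': in L2? Yes
Intersection = {aa, ab, abb}
|L1 ∩ L2| = 3

3


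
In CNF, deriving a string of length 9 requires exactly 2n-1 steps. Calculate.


Chomsky Normal Form derivation:
String length n = 9
Each step either:
  - Splits a nonterminal into two (n-1 such steps)
  - Converts a nonterminal to terminal (n such steps)
Total = (n-1) + n = 2n - 1
= 2(9) - 1
= 18 - 1
= 17

17


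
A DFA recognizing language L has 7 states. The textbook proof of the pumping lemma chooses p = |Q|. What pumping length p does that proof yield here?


Pumping lemma for regular languages (standard proof):
Take p = |Q|, the number of DFA states.
Any string of length >= |Q| passes through |Q|+1 states while reading its first |Q| symbols,
so by pigeonhole some state repeats, giving the loop that can be pumped.
Here |Q| = 7
Therefore the proof uses p = 7

7


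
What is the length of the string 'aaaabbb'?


String: 'aaaabbb'
Counting characters:
  'a' appears 4 time(s)
  'b' appears 3 time(s)
Total length = 4 + 3 = 7

7


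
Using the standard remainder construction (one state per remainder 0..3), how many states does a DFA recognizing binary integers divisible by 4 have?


Divisibility by 4 is tracked via the remainder mod 4: 0, 1, ..., 3
The construction assigns one state to each remainder
Number of remainders = 4

4


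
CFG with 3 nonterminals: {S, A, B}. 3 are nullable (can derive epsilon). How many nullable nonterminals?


Nonterminals: {S, A, B}
A nonterminal is nullable if it can derive epsilon
Counting nullable nonterminals: 3
Total nullable = 3

3


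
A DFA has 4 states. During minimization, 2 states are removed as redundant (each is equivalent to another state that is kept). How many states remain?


Original DFA: 4 states
Redundant states removed: 2
Minimized states = original - removed
= 4 - 2
= 2

2


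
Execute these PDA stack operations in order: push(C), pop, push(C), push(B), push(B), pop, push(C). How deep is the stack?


Tracing stack operations:
  push(C) -> stack = [C], depth=1
  pop -> removed C, stack = [], depth=0
  push(C) -> stack = [C], depth=1
  push(B) -> stack = [C,B], depth=2
  push(B) -> stack = [C,B,B], depth=3
  pop -> removed B, stack = [C,B], depth=2
  push(C) -> stack = [C,B,C], depth=3
Final depth = 3

3


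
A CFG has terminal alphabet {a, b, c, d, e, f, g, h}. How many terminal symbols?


Terminal symbols: a, b, c, d, e, f, g, h
Counting each: a (#1), b (#2), c (#3), d (#4), e (#5), f (#6), g (#7), h (#8)
Total = 8

8


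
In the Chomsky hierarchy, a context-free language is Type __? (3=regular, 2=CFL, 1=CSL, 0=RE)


Chomsky hierarchy levels:
  Type 3: Regular (DFA/NFA/regex)
  Type 2: Context-free (PDA)
  Type 1: Context-sensitive
  Type 0: Recursively enumerable (TM)
'context-free' corresponds to Type 2

2


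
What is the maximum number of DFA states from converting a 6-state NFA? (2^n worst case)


NFA has 6 states
Subset construction: each DFA state = subset of NFA states
Maximum subsets = 2^6
2^6 = 64

64


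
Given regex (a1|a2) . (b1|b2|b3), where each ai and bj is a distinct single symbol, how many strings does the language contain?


First group: 2 alternatives
Second group: 3 alternatives
Concatenation: each choice from group 1 pairs with each from group 2
Total = 2 x 3 = 6

6


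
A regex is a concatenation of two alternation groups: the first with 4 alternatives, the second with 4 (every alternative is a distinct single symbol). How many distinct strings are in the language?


First group: 4 alternatives
Second group: 4 alternatives
Concatenation: each choice from group 1 pairs with each from group 2
Total = 4 x 4 = 16

16


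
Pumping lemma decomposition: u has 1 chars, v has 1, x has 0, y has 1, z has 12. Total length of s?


|s| = |u| + |v| + |x| + |y| + |z|
= 1 + 1 + 0 + 1 + 12
= 2 + 0 + 13
= 2 + 13
= 15

15


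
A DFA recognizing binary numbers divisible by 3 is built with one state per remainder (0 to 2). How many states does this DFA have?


Divisibility by 3 is tracked via the remainder mod 3: 0, 1, ..., 2
The construction assigns one state to each remainder
Number of remainders = 3

3


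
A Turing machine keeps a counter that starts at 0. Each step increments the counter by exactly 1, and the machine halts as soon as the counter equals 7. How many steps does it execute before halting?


Counter starts at 0. Counting sequence:
  Step 1: counter = 1
  Step 2: counter = 2
  Step 3: counter = 3
  Step 4: counter = 4
  Step 5: counter = 5
  Step 6: counter = 6
  Step 7: counter = 7
Counter reached 7 -> halt
Total steps = 7

7


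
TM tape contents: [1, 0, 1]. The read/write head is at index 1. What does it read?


Tape: [1, 0, 1]
Positions: 0 1 2
Values:    1 0 1
Head at position 1
tape[1] = 0

0


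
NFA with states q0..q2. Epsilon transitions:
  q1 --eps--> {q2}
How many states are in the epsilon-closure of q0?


Starting from q0
Initialize closure = {q0}
q0 has no outgoing epsilon transitions -> nothing to add
Final closure: {q0}
Size = 1

1


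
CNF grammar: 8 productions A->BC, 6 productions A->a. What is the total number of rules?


CNF allows two rule forms:
  A -> BC (binary): 8 rules
  A -> a (terminal): 6 rules
Total = 8 + 6 = 14

14


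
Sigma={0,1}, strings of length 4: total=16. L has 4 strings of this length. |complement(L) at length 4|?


Alphabet: {0,1}
String length: 4
Total strings of length 4 = 2^4 = 16
Strings in L = 4
Complement = total - |L|
= 16 - 4
= 12

12


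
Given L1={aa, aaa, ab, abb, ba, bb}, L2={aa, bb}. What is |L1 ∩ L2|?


L1 = {aa, aaa, ab, abb, ba, bb}
L2 = {aa, bb}
Checking each string in L1 against L2:
  'aa': in L2? Yes
  'aaa': in L2? No
  'ab': in L2? No
  'abb': in L2? No
  'ba': in L2? No
  'bb': in L2? Yes
Intersection = {aa, bb}
|L1 ∩ L2| = 2

2


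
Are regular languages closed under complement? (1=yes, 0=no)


Regular languages are closed under all standard operations:
- Union: Yes (product construction)
- Intersection: Yes (product construction)
- Complement: Yes (swap accept/reject)
- Concatenation: Yes (NFA construction)
Operation: complement -> Closed

1


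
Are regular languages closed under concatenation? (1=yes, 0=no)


Regular languages are closed under:
- Union (DFA product construction)
- Intersection (DFA product construction)
- Complement (swap accept/reject states)
- Concatenation (NFA construction)
- Kleene star (NFA construction)
concatenation is in this list
Therefore: closed

1


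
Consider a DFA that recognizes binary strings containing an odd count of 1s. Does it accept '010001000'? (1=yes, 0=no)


DFA has 2 states: q_even (start, accept=no) and q_odd
Processing string '010001000' character by character:
  Position 0: read '0', 1-count=0 -> q_even (no change)
  Position 1: read '1', 1-count=1 -> q_odd
  Position 2: read '0', 1-count=1 -> q_odd (no change)
  Position 3: read '0', 1-count=1 -> q_odd (no change)
  Position 4: read '0', 1-count=1 -> q_odd (no change)
  Position 5: read '1', 1-count=2 -> q_even
  Position 6: read '0', 1-count=2 -> q_even (no change)
  Position 7: read '0', 1-count=2 -> q_even (no change)
  Position 8: read '0', 1-count=2 -> q_even (no change)
Final state: q_even, total 1s = 2 (even); the DFA requires an odd count -> reject

0


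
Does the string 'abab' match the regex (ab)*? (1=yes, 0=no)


Pattern: (ab)*
String: 'abab'
Pattern requires: zero or more repetitions of 'ab'
Pairs: ['ab', 'ab']
All pairs are 'ab'? Yes
Result: 1

1


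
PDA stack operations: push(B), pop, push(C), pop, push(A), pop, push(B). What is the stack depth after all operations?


Tracing stack operations:
  push(B) -> stack = [B], depth=1
  pop -> removed B, stack = [], depth=0
  push(C) -> stack = [C], depth=1
  pop -> removed C, stack = [], depth=0
  push(A) -> stack = [A], depth=1
  pop -> removed A, stack = [], depth=0
  push(B) -> stack = [B], depth=1
Final depth = 1

1


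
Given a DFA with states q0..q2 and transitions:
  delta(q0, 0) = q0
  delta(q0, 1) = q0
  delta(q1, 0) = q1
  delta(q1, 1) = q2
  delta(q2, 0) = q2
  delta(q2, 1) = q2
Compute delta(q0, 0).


Looking up transition function:
delta(q0, 0) in the table
Row: q0, Column: 0
Result: q0

q0


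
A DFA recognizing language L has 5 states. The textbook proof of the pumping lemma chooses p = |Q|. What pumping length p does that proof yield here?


Pumping lemma for regular languages (standard proof):
Take p = |Q|, the number of DFA states.
Any string of length >= |Q| passes through |Q|+1 states while reading its first |Q| symbols,
so by pigeonhole some state repeats, giving the loop that can be pumped.
Here |Q| = 5
Therefore the proof uses p = 5

5


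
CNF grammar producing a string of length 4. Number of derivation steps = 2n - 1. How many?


Chomsky Normal Form derivation:
String length n = 4
Each step either:
  - Splits a nonterminal into two (n-1 such steps)
  - Converts a nonterminal to terminal (n such steps)
Total = (n-1) + n = 2n - 1
= 2(4) - 1
= 8 - 1
= 7

7


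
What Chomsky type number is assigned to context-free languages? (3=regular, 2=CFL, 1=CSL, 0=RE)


Chomsky hierarchy levels:
  Type 3: Regular (DFA/NFA/regex)
  Type 2: Context-free (PDA)
  Type 1: Context-sensitive
  Type 0: Recursively enumerable (TM)
'context-free' corresponds to Type 2

2


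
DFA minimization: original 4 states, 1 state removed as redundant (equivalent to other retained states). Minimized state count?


Original DFA: 4 states
Redundant states removed: 1
Minimized states = original - removed
= 4 - 1
= 3

3


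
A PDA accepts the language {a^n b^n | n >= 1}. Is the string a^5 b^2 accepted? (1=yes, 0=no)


Language requires equal numbers of a's and b's
PDA pushes for each 'a', pops for each 'b'
Number of a's = 5
Number of b's = 2
5 != 2 -> Reject

0


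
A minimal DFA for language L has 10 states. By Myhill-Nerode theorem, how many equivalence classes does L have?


Myhill-Nerode theorem:
Number of equivalence classes = number of states in minimal DFA
Minimal DFA states = 10
Therefore equivalence classes = 10

10


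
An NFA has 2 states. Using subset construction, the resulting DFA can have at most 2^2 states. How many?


NFA has 2 states
Subset construction: each DFA state = subset of NFA states
Maximum subsets = 2^2
2^2 = 4

4


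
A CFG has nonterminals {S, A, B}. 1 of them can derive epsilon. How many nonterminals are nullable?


Nonterminals: {S, A, B}
A nonterminal is nullable if it can derive epsilon
Counting nullable nonterminals: 1
Total nullable = 1

1


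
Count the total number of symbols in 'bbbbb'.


String: 'bbbbb'
Counting characters:
  'b' appears 5 time(s)
Total length = 0 + 5 = 5

5


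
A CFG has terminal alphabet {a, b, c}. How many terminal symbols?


Terminal symbols: a, b, c
Counting each: a (#1), b (#2), c (#3)
Total = 3

3


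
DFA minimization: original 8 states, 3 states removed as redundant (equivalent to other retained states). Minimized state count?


Original DFA: 8 states
Redundant states removed: 3
Minimized states = original - removed
= 8 - 3
= 5

5


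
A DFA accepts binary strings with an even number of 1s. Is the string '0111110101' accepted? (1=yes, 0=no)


DFA has 2 states: q_even (start, accept=yes) and q_odd
Processing string '0111110101' character by character:
  Position 0: read '0', 1-count=0 -> q_even (no change)
  Position 1: read '1', 1-count=1 -> q_odd
  Position 2: read '1', 1-count=2 -> q_even
  Position 3: read '1', 1-count=3 -> q_odd
  Position 4: read '1', 1-count=4 -> q_even
  Position 5: read '1', 1-count=5 -> q_odd
  Position 6: read '0', 1-count=5 -> q_odd (no change)
  Position 7: read '1', 1-count=6 -> q_even
  Position 8: read '0', 1-count=6 -> q_even (no change)
  Position 9: read '1', 1-count=7 -> q_odd
Final state: q_odd, total 1s = 7 (odd); the DFA requires an even count -> reject

0


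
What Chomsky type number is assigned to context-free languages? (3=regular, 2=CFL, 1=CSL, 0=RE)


Chomsky hierarchy levels:
  Type 3: Regular (DFA/NFA/regex)
  Type 2: Context-free (PDA)
  Type 1: Context-sensitive
  Type 0: Recursively enumerable (TM)
'context-free' corresponds to Type 2

2


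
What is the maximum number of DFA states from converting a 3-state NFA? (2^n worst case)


NFA has 3 states
Subset construction: each DFA state = subset of NFA states
Maximum subsets = 2^3
2^3 = 8

8


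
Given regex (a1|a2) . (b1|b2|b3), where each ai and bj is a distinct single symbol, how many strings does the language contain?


First group: 2 alternatives
Second group: 3 alternatives
Concatenation: each choice from group 1 pairs with each from group 2
Total = 2 x 3 = 6

6


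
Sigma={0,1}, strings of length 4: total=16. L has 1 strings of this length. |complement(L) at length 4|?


Alphabet: {0,1}
String length: 4
Total strings of length 4 = 2^4 = 16
Strings in L = 1
Complement = total - |L|
= 16 - 1
= 15

15


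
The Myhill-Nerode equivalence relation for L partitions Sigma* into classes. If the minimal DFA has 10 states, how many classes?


Myhill-Nerode theorem:
Number of equivalence classes = number of states in minimal DFA
Minimal DFA states = 10
Therefore equivalence classes = 10

10


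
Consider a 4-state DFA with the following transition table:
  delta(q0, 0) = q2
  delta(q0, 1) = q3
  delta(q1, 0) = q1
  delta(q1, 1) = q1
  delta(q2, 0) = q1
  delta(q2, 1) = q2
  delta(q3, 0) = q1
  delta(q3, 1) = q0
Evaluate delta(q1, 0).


Looking up transition function:
delta(q1, 0) in the table
Row: q1, Column: 0
Result: q1

q1


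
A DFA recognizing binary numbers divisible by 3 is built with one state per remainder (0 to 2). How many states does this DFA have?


Divisibility by 3 is tracked via the remainder mod 3: 0, 1, ..., 2
The construction assigns one state to each remainder
Number of remainders = 3

3


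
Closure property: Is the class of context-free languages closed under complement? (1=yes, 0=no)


CFL closure properties:
  Closed under: union, concatenation, Kleene star
  NOT closed under: intersection, complement
Operation 'complement' is in not-closed list -> No (not closed)

0


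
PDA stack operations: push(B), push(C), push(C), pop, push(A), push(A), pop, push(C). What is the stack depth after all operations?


Tracing stack operations:
  push(B) -> stack = [B], depth=1
  push(C) -> stack = [B,C], depth=2
  push(C) -> stack = [B,C,C], depth=3
  pop -> removed C, stack = [B,C], depth=2
  push(A) -> stack = [B,C,A], depth=3
  push(A) -> stack = [B,C,A,A], depth=4
  pop -> removed A, stack = [B,C,A], depth=3
  push(C) -> stack = [B,C,A,C], depth=4
Final depth = 4

4


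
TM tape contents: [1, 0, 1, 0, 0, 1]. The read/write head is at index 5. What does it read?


Tape: [1, 0, 1, 0, 0, 1]
Positions: 0 1 2 3 4 5
Values:    1 0 1 0 0 1
Head at position 5
tape[5] = 1

1


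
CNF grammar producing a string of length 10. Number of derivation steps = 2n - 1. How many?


Chomsky Normal Form derivation:
String length n = 10
Each step either:
  - Splits a nonterminal into two (n-1 such steps)
  - Converts a nonterminal to terminal (n such steps)
Total = (n-1) + n = 2n - 1
= 2(10) - 1
= 20 - 1
= 19

19


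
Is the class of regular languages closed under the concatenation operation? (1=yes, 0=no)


Regular languages are closed under:
- Union (DFA product construction)
- Intersection (DFA product construction)
- Complement (swap accept/reject states)
- Concatenation (NFA construction)
- Kleene star (NFA construction)
concatenation is in this list
Therefore: closed

1


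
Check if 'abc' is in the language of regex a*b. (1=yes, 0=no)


Pattern: a*b
String: 'abc'
Pattern requires: zero or more 'a's followed by exactly one 'b'
Found 1 leading 'a's
Remaining: 'bc'
Remaining is not 'b' -> no match
Result: 0

0


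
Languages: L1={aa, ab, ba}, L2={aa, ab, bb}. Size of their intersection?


L1 = {aa, ab, ba}
L2 = {aa, ab, bb}
Checking each string in L1 against L2:
  'aa': in L2? Yes
  'ab': in L2? Yes
  'ba': in L2? No
Intersection = {aa, ab}
|L1 ∩ L2| = 2

2


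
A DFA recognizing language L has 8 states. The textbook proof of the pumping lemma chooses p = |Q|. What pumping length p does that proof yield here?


Pumping lemma for regular languages (standard proof):
Take p = |Q|, the number of DFA states.
Any string of length >= |Q| passes through |Q|+1 states while reading its first |Q| symbols,
so by pigeonhole some state repeats, giving the loop that can be pumped.
Here |Q| = 8
Therefore the proof uses p = 8

8


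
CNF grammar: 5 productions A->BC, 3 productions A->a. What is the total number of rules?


CNF allows two rule forms:
  A -> BC (binary): 5 rules
  A -> a (terminal): 3 rules
Total = 5 + 3 = 8

8


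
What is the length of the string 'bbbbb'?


String: 'bbbbb'
Counting characters:
  'b' appears 5 time(s)
Total length = 0 + 5 = 5

5


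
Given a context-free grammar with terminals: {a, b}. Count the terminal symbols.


Terminal symbols: a, b
Counting each: a (#1), b (#2)
Total = 2

2


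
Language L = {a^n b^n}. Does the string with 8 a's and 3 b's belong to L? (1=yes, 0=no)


Language requires equal numbers of a's and b's
PDA pushes for each 'a', pops for each 'b'
Number of a's = 8
Number of b's = 3
8 != 3 -> Reject

0


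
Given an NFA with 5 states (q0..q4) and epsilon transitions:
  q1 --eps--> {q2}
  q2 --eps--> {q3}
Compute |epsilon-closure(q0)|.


Starting from q0
Initialize closure = {q0}
q0 has no outgoing epsilon transitions -> nothing to add
Final closure: {q0}
Size = 1

1


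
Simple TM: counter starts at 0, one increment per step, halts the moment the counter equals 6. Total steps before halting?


Counter starts at 0. Counting sequence:
  Step 1: counter = 1
  Step 2: counter = 2
  Step 3: counter = 3
  Step 4: counter = 4
  Step 5: counter = 5
  Step 6: counter = 6
Counter reached 6 -> halt
Total steps = 6

6


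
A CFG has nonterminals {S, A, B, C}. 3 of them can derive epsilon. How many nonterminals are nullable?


Nonterminals: {S, A, B, C}
A nonterminal is nullable if it can derive epsilon
Counting nullable nonterminals: 3
Total nullable = 3

3


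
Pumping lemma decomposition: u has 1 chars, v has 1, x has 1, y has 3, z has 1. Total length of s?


|s| = |u| + |v| + |x| + |y| + |z|
= 1 + 1 + 1 + 3 + 1
= 2 + 1 + 4
= 3 + 4
= 7

7


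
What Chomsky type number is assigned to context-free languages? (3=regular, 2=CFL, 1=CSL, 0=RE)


Chomsky hierarchy levels:
  Type 3: Regular (DFA/NFA/regex)
  Type 2: Context-free (PDA)
  Type 1: Context-sensitive
  Type 0: Recursively enumerable (TM)
'context-free' corresponds to Type 2

2


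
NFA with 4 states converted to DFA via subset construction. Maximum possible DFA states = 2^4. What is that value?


NFA has 4 states
Subset construction: each DFA state = subset of NFA states
Maximum subsets = 2^4
2^4 = 16

16


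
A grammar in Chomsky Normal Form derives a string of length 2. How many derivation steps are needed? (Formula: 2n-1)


Chomsky Normal Form derivation:
String length n = 2
Each step either:
  - Splits a nonterminal into two (n-1 such steps)
  - Converts a nonterminal to terminal (n such steps)
Total = (n-1) + n = 2n - 1
= 2(2) - 1
= 4 - 1
= 3

3


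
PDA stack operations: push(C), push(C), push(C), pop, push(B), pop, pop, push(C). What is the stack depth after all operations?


Tracing stack operations:
  push(C) -> stack = [C], depth=1
  push(C) -> stack = [C,C], depth=2
  push(C) -> stack = [C,C,C], depth=3
  pop -> removed C, stack = [C,C], depth=2
  push(B) -> stack = [C,C,B], depth=3
  pop -> removed B, stack = [C,C], depth=2
  pop -> removed C, stack = [C], depth=1
  push(C) -> stack = [C,C], depth=2
Final depth = 2

2


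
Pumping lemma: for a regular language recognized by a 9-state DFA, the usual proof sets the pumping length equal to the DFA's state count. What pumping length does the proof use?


Pumping lemma for regular languages (standard proof):
Take p = |Q|, the number of DFA states.
Any string of length >= |Q| passes through |Q|+1 states while reading its first |Q| symbols,
so by pigeonhole some state repeats, giving the loop that can be pumped.
Here |Q| = 9
Therefore the proof uses p = 9

9


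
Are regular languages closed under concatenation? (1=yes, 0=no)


Regular languages are closed under all standard operations:
- Union: Yes (product construction)
- Intersection: Yes (product construction)
- Complement: Yes (swap accept/reject)
- Concatenation: Yes (NFA construction)
Operation: concatenation -> Closed

1


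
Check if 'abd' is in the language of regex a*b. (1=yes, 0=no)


Pattern: a*b
String: 'abd'
Pattern requires: zero or more 'a's followed by exactly one 'b'
Found 1 leading 'a's
Remaining: 'bd'
Remaining is not 'b' -> no match
Result: 0

0


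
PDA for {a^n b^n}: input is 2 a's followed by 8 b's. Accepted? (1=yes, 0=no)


Language requires equal numbers of a's and b's
PDA pushes for each 'a', pops for each 'b'
Number of a's = 2
Number of b's = 8
2 != 8 -> Reject

0


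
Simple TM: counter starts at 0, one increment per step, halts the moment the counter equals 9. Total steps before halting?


Counter starts at 0. Counting sequence:
  Step 1: counter = 1
  Step 2: counter = 2
  Step 3: counter = 3
  Step 4: counter = 4
  Step 5: counter = 5
  Step 6: counter = 6
  ...
  Step 9: counter = 9
Counter reached 9 -> halt
Total steps = 9

9


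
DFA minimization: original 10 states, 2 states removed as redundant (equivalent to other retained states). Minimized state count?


Original DFA: 10 states
Redundant states removed: 2
Minimized states = original - removed
= 10 - 2
= 8

8


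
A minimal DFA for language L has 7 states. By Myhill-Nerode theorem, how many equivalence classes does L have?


Myhill-Nerode theorem:
Number of equivalence classes = number of states in minimal DFA
Minimal DFA states = 7
Therefore equivalence classes = 7

7


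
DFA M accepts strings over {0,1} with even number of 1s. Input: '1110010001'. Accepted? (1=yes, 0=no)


DFA has 2 states: q_even (start, accept=yes) and q_odd
Processing string '1110010001' character by character:
  Position 0: read '1', 1-count=1 -> q_odd
  Position 1: read '1', 1-count=2 -> q_even
  Position 2: read '1', 1-count=3 -> q_odd
  Position 3: read '0', 1-count=3 -> q_odd (no change)
  Position 4: read '0', 1-count=3 -> q_odd (no change)
  Position 5: read '1', 1-count=4 -> q_even
  Position 6: read '0', 1-count=4 -> q_even (no change)
  Position 7: read '0', 1-count=4 -> q_even (no change)
  Position 8: read '0', 1-count=4 -> q_even (no change)
  Position 9: read '1', 1-count=5 -> q_odd
Final state: q_odd, total 1s = 5 (odd); the DFA requires an even count -> reject

0


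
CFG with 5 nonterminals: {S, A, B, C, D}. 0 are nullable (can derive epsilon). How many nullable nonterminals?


Nonterminals: {S, A, B, C, D}
A nonterminal is nullable if it can derive epsilon
Counting nullable nonterminals: 0
Total nullable = 0

0


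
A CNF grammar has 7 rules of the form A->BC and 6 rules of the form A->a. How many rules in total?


CNF allows two rule forms:
  A -> BC (binary): 7 rules
  A -> a (terminal): 6 rules
Total = 7 + 6 = 13

13


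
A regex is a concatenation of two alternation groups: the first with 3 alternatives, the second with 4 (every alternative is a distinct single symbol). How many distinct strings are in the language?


First group: 3 alternatives
Second group: 4 alternatives
Concatenation: each choice from group 1 pairs with each from group 2
Total = 3 x 4 = 12

12


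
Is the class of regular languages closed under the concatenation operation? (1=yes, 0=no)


Regular languages are closed under:
- Union (DFA product construction)
- Intersection (DFA product construction)
- Complement (swap accept/reject states)
- Concatenation (NFA construction)
- Kleene star (NFA construction)
concatenation is in this list
Therefore: closed

1


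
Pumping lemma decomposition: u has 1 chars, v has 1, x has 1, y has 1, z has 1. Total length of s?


|s| = |u| + |v| + |x| + |y| + |z|
= 1 + 1 + 1 + 1 + 1
= 2 + 1 + 2
= 3 + 2
= 5

5


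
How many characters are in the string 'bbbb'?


String: 'bbbb'
Counting characters:
  'b' appears 4 time(s)
Total length = 0 + 4 = 4

4


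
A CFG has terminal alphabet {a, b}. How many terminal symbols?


Terminal symbols: a, b
Counting each: a (#1), b (#2)
Total = 2

2


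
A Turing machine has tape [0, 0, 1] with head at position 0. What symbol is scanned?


Tape: [0, 0, 1]
Positions: 0 1 2
Values:    0 0 1
Head at position 0
tape[0] = 0

0


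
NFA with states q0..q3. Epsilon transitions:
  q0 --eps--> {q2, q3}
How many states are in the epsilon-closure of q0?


Starting from q0
Initialize closure = {q0}
Follow epsilon from q0 -> add q2
Follow epsilon from q0 -> add q3
Final closure: {q0, q2, q3}
Size = 3

3


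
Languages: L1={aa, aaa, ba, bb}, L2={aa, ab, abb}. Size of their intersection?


L1 = {aa, aaa, ba, bb}
L2 = {aa, ab, abb}
Checking each string in L1 against L2:
  'aa': in L2? Yes
  'aaa': in L2? No
  'ba': in L2? No
  'bb': in L2? No
Intersection = {aa}
|L1 ∩ L2| = 1

1


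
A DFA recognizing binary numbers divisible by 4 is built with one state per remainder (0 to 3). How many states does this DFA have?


Divisibility by 4 is tracked via the remainder mod 4: 0, 1, ..., 3
The construction assigns one state to each remainder
Number of remainders = 4

4


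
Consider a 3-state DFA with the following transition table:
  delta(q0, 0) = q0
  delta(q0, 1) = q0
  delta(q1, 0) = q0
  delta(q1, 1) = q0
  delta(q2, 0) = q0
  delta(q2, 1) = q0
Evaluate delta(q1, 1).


Looking up transition function:
delta(q1, 1) in the table
Row: q1, Column: 1
Result: q0

q0


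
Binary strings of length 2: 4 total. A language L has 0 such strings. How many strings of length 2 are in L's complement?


Alphabet: {0,1}
String length: 2
Total strings of length 2 = 2^2 = 4
Strings in L = 0
Complement = total - |L|
= 4 - 0
= 4

4


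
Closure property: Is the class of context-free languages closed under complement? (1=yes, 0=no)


CFL closure properties:
  Closed under: union, concatenation, Kleene star
  NOT closed under: intersection, complement
Operation 'complement' is in not-closed list -> No (not closed)

0


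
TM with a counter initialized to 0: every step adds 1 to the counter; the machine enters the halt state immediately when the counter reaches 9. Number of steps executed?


Counter starts at 0. Counting sequence:
  Step 1: counter = 1
  Step 2: counter = 2
  Step 3: counter = 3
  Step 4: counter = 4
  Step 5: counter = 5
  Step 6: counter = 6
  ...
  Step 9: counter = 9
Counter reached 9 -> halt
Total steps = 9

9


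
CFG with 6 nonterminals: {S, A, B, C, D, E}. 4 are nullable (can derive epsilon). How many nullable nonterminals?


Nonterminals: {S, A, B, C, D, E}
A nonterminal is nullable if it can derive epsilon
Counting nullable nonterminals: 4
Total nullable = 4

4


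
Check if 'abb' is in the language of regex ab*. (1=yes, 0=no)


Pattern: ab*
String: 'abb'
Pattern requires: exactly one 'a' followed by zero or more 'b's
First char is 'a' -> OK
Rest 'bb': all b's? Yes
Result: 1

1


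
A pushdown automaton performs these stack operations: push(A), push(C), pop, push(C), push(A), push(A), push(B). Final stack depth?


Tracing stack operations:
  push(A) -> stack = [A], depth=1
  push(C) -> stack = [A,C], depth=2
  pop -> removed C, stack = [A], depth=1
  push(C) -> stack = [A,C], depth=2
  push(A) -> stack = [A,C,A], depth=3
  push(A) -> stack = [A,C,A,A], depth=4
  push(B) -> stack = [A,C,A,A,B], depth=5
Final depth = 5

5


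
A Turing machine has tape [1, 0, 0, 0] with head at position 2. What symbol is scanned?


Tape: [1, 0, 0, 0]
Positions: 0 1 2 3
Values:    1 0 0 0
Head at position 2
tape[2] = 0

0


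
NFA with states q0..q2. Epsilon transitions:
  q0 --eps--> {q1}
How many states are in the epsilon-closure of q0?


Starting from q0
Initialize closure = {q0}
Follow epsilon from q0 -> add q1
Final closure: {q0, q1}
Size = 2

2


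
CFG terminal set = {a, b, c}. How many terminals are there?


Terminal symbols: a, b, c
Counting each: a (#1), b (#2), c (#3)
Total = 3

3


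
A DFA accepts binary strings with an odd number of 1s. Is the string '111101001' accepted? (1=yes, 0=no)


DFA has 2 states: q_even (start, accept=no) and q_odd
Processing string '111101001' character by character:
  Position 0: read '1', 1-count=1 -> q_odd
  Position 1: read '1', 1-count=2 -> q_even
  Position 2: read '1', 1-count=3 -> q_odd
  Position 3: read '1', 1-count=4 -> q_even
  Position 4: read '0', 1-count=4 -> q_even (no change)
  Position 5: read '1', 1-count=5 -> q_odd
  Position 6: read '0', 1-count=5 -> q_odd (no change)
  Position 7: read '0', 1-count=5 -> q_odd (no change)
  Position 8: read '1', 1-count=6 -> q_even
Final state: q_even, total 1s = 6 (even); the DFA requires an odd count -> reject

0


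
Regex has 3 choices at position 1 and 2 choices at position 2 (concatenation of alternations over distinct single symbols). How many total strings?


First group: 3 alternatives
Second group: 2 alternatives
Concatenation: each choice from group 1 pairs with each from group 2
Total = 3 x 2 = 6

6


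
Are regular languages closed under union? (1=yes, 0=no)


Regular languages are closed under:
- Union (DFA product construction)
- Intersection (DFA product construction)
- Complement (swap accept/reject states)
- Concatenation (NFA construction)
- Kleene star (NFA construction)
union is in this list
Therefore: closed

1


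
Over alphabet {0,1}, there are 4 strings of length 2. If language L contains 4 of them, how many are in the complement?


Alphabet: {0,1}
String length: 2
Total strings of length 2 = 2^2 = 4
Strings in L = 4
Complement = total - |L|
= 4 - 4
= 0

0


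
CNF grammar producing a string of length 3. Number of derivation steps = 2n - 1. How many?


Chomsky Normal Form derivation:
String length n = 3
Each step either:
  - Splits a nonterminal into two (n-1 such steps)
  - Converts a nonterminal to terminal (n such steps)
Total = (n-1) + n = 2n - 1
= 2(3) - 1
= 6 - 1
= 5

5


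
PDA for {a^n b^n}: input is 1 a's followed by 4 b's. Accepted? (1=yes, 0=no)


Language requires equal numbers of a's and b's
PDA pushes for each 'a', pops for each 'b'
Number of a's = 1
Number of b's = 4
1 != 4 -> Reject

0


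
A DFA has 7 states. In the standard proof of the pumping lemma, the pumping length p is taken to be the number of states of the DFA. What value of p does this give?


Pumping lemma for regular languages (standard proof):
Take p = |Q|, the number of DFA states.
Any string of length >= |Q| passes through |Q|+1 states while reading its first |Q| symbols,
so by pigeonhole some state repeats, giving the loop that can be pumped.
Here |Q| = 7
Therefore the proof uses p = 7

7


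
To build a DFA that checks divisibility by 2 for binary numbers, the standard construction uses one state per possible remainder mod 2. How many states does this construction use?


Divisibility by 2 is tracked via the remainder mod 2: 0, 1, ..., 1
The construction assigns one state to each remainder
Number of remainders = 2

2


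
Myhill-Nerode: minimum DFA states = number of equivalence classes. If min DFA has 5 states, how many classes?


Myhill-Nerode theorem:
Number of equivalence classes = number of states in minimal DFA
Minimal DFA states = 5
Therefore equivalence classes = 5

5


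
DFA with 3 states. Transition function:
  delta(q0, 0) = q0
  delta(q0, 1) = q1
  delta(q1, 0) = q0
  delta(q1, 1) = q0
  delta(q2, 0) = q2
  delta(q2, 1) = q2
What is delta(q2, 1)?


Looking up transition function:
delta(q2, 1) in the table
Row: q2, Column: 1
Result: q2

q2


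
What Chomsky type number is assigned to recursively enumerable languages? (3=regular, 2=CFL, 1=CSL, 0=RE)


Chomsky hierarchy levels:
  Type 3: Regular (DFA/NFA/regex)
  Type 2: Context-free (PDA)
  Type 1: Context-sensitive
  Type 0: Recursively enumerable (TM)
'recursively enumerable' corresponds to Type 0

0


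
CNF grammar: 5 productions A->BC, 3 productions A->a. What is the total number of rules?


CNF allows two rule forms:
  A -> BC (binary): 5 rules
  A -> a (terminal): 3 rules
Total = 5 + 3 = 8

8


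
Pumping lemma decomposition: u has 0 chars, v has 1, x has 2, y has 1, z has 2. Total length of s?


|s| = |u| + |v| + |x| + |y| + |z|
= 0 + 1 + 2 + 1 + 2
= 1 + 2 + 3
= 3 + 3
= 6

6
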